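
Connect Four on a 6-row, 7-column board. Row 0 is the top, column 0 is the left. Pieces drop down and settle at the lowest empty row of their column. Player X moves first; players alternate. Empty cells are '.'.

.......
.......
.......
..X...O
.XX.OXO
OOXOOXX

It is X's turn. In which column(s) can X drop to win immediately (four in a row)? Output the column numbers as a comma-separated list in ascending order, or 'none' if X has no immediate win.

col 0: drop X → no win
col 1: drop X → no win
col 2: drop X → WIN!
col 3: drop X → no win
col 4: drop X → no win
col 5: drop X → no win
col 6: drop X → no win

Answer: 2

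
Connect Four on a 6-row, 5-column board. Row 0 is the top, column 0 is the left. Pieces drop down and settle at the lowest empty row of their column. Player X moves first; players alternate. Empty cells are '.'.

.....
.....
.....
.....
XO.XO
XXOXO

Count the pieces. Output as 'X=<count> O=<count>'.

X=5 O=4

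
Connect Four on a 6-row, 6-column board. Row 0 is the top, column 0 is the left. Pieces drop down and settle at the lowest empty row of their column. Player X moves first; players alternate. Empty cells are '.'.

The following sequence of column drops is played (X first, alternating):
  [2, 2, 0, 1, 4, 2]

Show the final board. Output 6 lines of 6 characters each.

Answer: ......
......
......
..O...
..O...
XOX.X.

Derivation:
Move 1: X drops in col 2, lands at row 5
Move 2: O drops in col 2, lands at row 4
Move 3: X drops in col 0, lands at row 5
Move 4: O drops in col 1, lands at row 5
Move 5: X drops in col 4, lands at row 5
Move 6: O drops in col 2, lands at row 3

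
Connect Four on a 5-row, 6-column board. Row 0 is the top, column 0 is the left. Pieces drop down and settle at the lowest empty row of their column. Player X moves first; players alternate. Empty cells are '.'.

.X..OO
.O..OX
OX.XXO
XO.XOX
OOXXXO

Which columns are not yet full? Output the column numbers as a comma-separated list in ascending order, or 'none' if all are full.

col 0: top cell = '.' → open
col 1: top cell = 'X' → FULL
col 2: top cell = '.' → open
col 3: top cell = '.' → open
col 4: top cell = 'O' → FULL
col 5: top cell = 'O' → FULL

Answer: 0,2,3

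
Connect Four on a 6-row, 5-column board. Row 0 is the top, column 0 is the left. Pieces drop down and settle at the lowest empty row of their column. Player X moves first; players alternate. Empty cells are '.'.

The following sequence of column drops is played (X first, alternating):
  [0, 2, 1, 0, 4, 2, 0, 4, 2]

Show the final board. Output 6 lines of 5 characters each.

Answer: .....
.....
.....
X.X..
O.O.O
XXO.X

Derivation:
Move 1: X drops in col 0, lands at row 5
Move 2: O drops in col 2, lands at row 5
Move 3: X drops in col 1, lands at row 5
Move 4: O drops in col 0, lands at row 4
Move 5: X drops in col 4, lands at row 5
Move 6: O drops in col 2, lands at row 4
Move 7: X drops in col 0, lands at row 3
Move 8: O drops in col 4, lands at row 4
Move 9: X drops in col 2, lands at row 3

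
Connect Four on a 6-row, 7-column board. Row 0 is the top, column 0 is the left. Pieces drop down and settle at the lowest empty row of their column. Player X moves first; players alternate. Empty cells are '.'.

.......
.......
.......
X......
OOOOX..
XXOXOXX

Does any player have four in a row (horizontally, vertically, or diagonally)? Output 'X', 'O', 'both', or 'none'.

O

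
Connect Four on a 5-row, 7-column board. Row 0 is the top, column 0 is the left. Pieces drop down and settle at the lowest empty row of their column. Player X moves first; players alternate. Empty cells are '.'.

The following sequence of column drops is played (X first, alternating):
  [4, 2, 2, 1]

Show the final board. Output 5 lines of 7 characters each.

Move 1: X drops in col 4, lands at row 4
Move 2: O drops in col 2, lands at row 4
Move 3: X drops in col 2, lands at row 3
Move 4: O drops in col 1, lands at row 4

Answer: .......
.......
.......
..X....
.OO.X..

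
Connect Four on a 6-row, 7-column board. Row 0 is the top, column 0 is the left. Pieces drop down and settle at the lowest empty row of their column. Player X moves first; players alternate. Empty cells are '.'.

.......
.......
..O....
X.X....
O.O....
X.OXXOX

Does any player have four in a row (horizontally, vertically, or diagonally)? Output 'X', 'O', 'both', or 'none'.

none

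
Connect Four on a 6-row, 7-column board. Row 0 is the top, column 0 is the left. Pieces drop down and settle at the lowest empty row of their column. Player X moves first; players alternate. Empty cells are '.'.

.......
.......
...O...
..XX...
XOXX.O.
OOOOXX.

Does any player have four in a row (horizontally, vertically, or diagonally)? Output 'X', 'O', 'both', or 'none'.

O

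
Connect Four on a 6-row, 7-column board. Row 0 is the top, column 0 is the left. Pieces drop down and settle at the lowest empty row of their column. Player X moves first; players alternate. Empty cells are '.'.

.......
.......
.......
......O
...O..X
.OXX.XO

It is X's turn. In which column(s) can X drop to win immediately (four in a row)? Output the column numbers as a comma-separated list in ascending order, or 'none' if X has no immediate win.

col 0: drop X → no win
col 1: drop X → no win
col 2: drop X → no win
col 3: drop X → no win
col 4: drop X → WIN!
col 5: drop X → no win
col 6: drop X → no win

Answer: 4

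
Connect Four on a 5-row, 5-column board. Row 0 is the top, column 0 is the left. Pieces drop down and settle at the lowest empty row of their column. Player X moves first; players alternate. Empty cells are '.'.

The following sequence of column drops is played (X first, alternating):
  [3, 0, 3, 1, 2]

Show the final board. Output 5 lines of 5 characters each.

Move 1: X drops in col 3, lands at row 4
Move 2: O drops in col 0, lands at row 4
Move 3: X drops in col 3, lands at row 3
Move 4: O drops in col 1, lands at row 4
Move 5: X drops in col 2, lands at row 4

Answer: .....
.....
.....
...X.
OOXX.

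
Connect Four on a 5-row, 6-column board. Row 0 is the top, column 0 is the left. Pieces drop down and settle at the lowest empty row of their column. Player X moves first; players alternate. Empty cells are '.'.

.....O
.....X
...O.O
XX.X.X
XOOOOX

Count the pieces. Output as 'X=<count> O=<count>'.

X=7 O=7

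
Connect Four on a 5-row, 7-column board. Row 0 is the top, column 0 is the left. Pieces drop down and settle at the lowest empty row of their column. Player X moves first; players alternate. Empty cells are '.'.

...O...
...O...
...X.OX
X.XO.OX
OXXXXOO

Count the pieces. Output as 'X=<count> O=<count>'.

X=9 O=8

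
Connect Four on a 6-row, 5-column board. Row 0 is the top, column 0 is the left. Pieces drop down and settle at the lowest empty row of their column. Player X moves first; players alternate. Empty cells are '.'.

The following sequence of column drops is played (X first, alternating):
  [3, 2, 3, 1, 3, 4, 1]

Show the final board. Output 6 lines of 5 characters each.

Move 1: X drops in col 3, lands at row 5
Move 2: O drops in col 2, lands at row 5
Move 3: X drops in col 3, lands at row 4
Move 4: O drops in col 1, lands at row 5
Move 5: X drops in col 3, lands at row 3
Move 6: O drops in col 4, lands at row 5
Move 7: X drops in col 1, lands at row 4

Answer: .....
.....
.....
...X.
.X.X.
.OOXO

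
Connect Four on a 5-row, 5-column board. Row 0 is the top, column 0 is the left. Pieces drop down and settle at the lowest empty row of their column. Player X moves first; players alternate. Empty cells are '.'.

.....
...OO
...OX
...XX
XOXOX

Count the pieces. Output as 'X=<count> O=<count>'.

X=6 O=5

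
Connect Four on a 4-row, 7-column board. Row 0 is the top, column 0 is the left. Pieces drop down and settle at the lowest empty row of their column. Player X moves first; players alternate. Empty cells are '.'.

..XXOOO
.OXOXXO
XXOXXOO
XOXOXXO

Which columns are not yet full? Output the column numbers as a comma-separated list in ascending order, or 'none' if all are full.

col 0: top cell = '.' → open
col 1: top cell = '.' → open
col 2: top cell = 'X' → FULL
col 3: top cell = 'X' → FULL
col 4: top cell = 'O' → FULL
col 5: top cell = 'O' → FULL
col 6: top cell = 'O' → FULL

Answer: 0,1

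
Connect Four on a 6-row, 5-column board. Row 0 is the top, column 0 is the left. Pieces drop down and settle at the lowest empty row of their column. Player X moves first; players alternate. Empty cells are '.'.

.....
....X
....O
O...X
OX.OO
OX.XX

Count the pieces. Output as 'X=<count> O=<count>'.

X=6 O=6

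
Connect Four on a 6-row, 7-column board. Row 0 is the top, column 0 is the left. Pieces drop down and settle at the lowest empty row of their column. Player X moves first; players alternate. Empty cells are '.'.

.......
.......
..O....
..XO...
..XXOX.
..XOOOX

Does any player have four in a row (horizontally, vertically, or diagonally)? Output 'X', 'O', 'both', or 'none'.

O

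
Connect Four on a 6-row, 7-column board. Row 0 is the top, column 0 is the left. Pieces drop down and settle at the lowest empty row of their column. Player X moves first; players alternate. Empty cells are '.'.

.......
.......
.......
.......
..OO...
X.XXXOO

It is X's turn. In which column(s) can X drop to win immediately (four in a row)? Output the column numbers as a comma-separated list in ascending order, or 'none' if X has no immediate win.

col 0: drop X → no win
col 1: drop X → WIN!
col 2: drop X → no win
col 3: drop X → no win
col 4: drop X → no win
col 5: drop X → no win
col 6: drop X → no win

Answer: 1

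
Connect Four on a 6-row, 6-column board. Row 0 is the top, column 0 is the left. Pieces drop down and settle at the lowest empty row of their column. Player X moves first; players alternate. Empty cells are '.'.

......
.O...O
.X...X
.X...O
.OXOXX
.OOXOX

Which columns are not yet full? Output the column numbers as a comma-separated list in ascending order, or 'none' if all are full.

col 0: top cell = '.' → open
col 1: top cell = '.' → open
col 2: top cell = '.' → open
col 3: top cell = '.' → open
col 4: top cell = '.' → open
col 5: top cell = '.' → open

Answer: 0,1,2,3,4,5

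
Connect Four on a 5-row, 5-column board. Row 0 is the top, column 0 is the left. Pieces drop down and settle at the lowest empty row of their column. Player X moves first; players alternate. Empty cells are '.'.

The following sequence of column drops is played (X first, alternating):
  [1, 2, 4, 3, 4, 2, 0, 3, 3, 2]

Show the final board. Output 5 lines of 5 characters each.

Answer: .....
.....
..OX.
..OOX
XXOOX

Derivation:
Move 1: X drops in col 1, lands at row 4
Move 2: O drops in col 2, lands at row 4
Move 3: X drops in col 4, lands at row 4
Move 4: O drops in col 3, lands at row 4
Move 5: X drops in col 4, lands at row 3
Move 6: O drops in col 2, lands at row 3
Move 7: X drops in col 0, lands at row 4
Move 8: O drops in col 3, lands at row 3
Move 9: X drops in col 3, lands at row 2
Move 10: O drops in col 2, lands at row 2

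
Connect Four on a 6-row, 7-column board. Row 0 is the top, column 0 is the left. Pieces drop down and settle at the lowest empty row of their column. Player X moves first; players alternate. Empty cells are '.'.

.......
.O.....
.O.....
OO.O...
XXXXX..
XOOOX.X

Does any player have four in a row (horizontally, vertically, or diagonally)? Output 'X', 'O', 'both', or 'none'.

X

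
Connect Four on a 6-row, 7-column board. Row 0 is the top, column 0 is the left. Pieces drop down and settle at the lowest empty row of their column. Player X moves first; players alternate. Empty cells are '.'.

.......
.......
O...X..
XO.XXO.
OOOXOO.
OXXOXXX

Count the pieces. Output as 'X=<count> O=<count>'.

X=10 O=10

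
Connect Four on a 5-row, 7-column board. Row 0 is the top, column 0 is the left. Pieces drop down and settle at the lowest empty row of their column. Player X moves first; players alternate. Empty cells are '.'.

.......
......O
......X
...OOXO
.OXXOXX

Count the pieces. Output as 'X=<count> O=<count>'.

X=6 O=6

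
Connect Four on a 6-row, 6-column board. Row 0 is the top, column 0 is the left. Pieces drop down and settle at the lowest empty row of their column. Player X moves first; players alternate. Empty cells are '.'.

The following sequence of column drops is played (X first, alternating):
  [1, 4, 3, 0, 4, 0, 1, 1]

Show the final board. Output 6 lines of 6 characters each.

Answer: ......
......
......
.O....
OX..X.
OX.XO.

Derivation:
Move 1: X drops in col 1, lands at row 5
Move 2: O drops in col 4, lands at row 5
Move 3: X drops in col 3, lands at row 5
Move 4: O drops in col 0, lands at row 5
Move 5: X drops in col 4, lands at row 4
Move 6: O drops in col 0, lands at row 4
Move 7: X drops in col 1, lands at row 4
Move 8: O drops in col 1, lands at row 3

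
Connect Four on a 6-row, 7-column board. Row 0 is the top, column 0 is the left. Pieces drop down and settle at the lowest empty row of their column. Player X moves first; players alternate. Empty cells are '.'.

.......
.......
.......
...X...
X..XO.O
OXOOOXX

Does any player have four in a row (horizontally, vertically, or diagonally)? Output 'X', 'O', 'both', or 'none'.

none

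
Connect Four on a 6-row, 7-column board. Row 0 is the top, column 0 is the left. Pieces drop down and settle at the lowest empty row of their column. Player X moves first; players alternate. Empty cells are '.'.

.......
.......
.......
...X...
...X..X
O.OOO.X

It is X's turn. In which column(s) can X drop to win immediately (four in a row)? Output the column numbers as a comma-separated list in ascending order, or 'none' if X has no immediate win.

Answer: none

Derivation:
col 0: drop X → no win
col 1: drop X → no win
col 2: drop X → no win
col 3: drop X → no win
col 4: drop X → no win
col 5: drop X → no win
col 6: drop X → no win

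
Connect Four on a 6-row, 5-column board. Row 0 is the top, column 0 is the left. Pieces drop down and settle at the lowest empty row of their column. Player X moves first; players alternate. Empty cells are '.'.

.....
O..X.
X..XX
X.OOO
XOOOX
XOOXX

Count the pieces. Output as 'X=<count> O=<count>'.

X=10 O=9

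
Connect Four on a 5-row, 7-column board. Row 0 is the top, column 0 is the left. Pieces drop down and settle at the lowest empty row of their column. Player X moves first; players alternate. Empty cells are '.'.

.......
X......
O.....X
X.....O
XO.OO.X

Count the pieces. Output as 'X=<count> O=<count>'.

X=5 O=5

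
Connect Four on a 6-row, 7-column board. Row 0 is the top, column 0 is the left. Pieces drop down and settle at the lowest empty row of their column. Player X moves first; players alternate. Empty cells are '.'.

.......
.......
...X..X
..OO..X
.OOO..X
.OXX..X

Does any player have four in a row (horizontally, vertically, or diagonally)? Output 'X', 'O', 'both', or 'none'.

X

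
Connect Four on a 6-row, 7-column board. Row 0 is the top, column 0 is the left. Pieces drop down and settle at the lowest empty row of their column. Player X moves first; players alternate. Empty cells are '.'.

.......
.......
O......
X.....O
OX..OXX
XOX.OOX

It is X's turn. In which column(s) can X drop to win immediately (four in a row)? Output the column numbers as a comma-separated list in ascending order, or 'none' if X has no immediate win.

col 0: drop X → no win
col 1: drop X → no win
col 2: drop X → no win
col 3: drop X → no win
col 4: drop X → no win
col 5: drop X → no win
col 6: drop X → no win

Answer: none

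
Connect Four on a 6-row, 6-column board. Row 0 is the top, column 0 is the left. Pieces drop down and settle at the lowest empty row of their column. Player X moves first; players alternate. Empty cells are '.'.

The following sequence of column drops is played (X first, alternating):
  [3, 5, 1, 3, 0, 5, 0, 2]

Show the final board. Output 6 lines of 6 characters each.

Answer: ......
......
......
......
X..O.O
XXOX.O

Derivation:
Move 1: X drops in col 3, lands at row 5
Move 2: O drops in col 5, lands at row 5
Move 3: X drops in col 1, lands at row 5
Move 4: O drops in col 3, lands at row 4
Move 5: X drops in col 0, lands at row 5
Move 6: O drops in col 5, lands at row 4
Move 7: X drops in col 0, lands at row 4
Move 8: O drops in col 2, lands at row 5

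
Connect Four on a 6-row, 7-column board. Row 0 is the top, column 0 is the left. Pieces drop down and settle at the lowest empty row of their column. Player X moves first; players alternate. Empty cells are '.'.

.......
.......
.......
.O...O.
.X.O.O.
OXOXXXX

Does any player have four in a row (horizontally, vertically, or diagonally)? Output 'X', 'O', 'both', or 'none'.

X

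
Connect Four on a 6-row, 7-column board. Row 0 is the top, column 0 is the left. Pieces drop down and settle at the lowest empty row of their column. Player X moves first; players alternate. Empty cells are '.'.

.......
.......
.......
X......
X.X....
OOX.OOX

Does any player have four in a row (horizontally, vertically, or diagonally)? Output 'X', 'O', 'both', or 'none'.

none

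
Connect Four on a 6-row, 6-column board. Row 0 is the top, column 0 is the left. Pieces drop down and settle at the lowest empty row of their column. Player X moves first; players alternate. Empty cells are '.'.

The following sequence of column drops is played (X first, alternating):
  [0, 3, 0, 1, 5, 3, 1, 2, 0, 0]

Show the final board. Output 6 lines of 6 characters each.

Move 1: X drops in col 0, lands at row 5
Move 2: O drops in col 3, lands at row 5
Move 3: X drops in col 0, lands at row 4
Move 4: O drops in col 1, lands at row 5
Move 5: X drops in col 5, lands at row 5
Move 6: O drops in col 3, lands at row 4
Move 7: X drops in col 1, lands at row 4
Move 8: O drops in col 2, lands at row 5
Move 9: X drops in col 0, lands at row 3
Move 10: O drops in col 0, lands at row 2

Answer: ......
......
O.....
X.....
XX.O..
XOOO.X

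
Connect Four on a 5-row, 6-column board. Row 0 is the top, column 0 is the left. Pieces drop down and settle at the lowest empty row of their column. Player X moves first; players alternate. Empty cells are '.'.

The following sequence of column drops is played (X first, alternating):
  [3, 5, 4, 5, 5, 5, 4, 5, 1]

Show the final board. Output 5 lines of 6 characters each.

Move 1: X drops in col 3, lands at row 4
Move 2: O drops in col 5, lands at row 4
Move 3: X drops in col 4, lands at row 4
Move 4: O drops in col 5, lands at row 3
Move 5: X drops in col 5, lands at row 2
Move 6: O drops in col 5, lands at row 1
Move 7: X drops in col 4, lands at row 3
Move 8: O drops in col 5, lands at row 0
Move 9: X drops in col 1, lands at row 4

Answer: .....O
.....O
.....X
....XO
.X.XXO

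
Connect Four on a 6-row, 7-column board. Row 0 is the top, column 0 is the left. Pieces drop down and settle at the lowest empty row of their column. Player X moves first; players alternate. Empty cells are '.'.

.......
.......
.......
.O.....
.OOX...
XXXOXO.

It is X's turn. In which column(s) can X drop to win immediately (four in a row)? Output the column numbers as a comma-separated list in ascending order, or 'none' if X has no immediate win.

col 0: drop X → no win
col 1: drop X → no win
col 2: drop X → no win
col 3: drop X → no win
col 4: drop X → no win
col 5: drop X → no win
col 6: drop X → no win

Answer: none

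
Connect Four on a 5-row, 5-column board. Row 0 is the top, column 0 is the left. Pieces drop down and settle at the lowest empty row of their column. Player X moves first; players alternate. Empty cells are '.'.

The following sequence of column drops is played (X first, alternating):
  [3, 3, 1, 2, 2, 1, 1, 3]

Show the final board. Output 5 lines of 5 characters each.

Answer: .....
.....
.X.O.
.OXO.
.XOX.

Derivation:
Move 1: X drops in col 3, lands at row 4
Move 2: O drops in col 3, lands at row 3
Move 3: X drops in col 1, lands at row 4
Move 4: O drops in col 2, lands at row 4
Move 5: X drops in col 2, lands at row 3
Move 6: O drops in col 1, lands at row 3
Move 7: X drops in col 1, lands at row 2
Move 8: O drops in col 3, lands at row 2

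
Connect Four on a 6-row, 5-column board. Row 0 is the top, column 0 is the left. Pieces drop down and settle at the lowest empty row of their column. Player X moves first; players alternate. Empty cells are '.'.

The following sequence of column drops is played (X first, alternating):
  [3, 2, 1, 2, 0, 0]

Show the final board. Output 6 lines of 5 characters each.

Answer: .....
.....
.....
.....
O.O..
XXOX.

Derivation:
Move 1: X drops in col 3, lands at row 5
Move 2: O drops in col 2, lands at row 5
Move 3: X drops in col 1, lands at row 5
Move 4: O drops in col 2, lands at row 4
Move 5: X drops in col 0, lands at row 5
Move 6: O drops in col 0, lands at row 4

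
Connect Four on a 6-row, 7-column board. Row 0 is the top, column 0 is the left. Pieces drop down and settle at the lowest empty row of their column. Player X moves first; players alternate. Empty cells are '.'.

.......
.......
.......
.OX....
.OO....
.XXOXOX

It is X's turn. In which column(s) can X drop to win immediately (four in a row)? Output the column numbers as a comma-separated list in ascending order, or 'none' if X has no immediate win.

col 0: drop X → no win
col 1: drop X → no win
col 2: drop X → no win
col 3: drop X → no win
col 4: drop X → no win
col 5: drop X → no win
col 6: drop X → no win

Answer: none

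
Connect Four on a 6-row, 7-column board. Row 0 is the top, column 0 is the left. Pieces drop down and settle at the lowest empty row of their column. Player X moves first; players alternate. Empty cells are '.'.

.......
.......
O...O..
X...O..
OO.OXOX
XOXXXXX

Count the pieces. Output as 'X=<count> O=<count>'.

X=9 O=8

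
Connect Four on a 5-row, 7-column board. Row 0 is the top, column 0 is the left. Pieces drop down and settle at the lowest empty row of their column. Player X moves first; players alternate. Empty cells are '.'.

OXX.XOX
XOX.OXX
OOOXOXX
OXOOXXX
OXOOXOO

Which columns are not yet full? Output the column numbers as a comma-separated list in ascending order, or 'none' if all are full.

Answer: 3

Derivation:
col 0: top cell = 'O' → FULL
col 1: top cell = 'X' → FULL
col 2: top cell = 'X' → FULL
col 3: top cell = '.' → open
col 4: top cell = 'X' → FULL
col 5: top cell = 'O' → FULL
col 6: top cell = 'X' → FULL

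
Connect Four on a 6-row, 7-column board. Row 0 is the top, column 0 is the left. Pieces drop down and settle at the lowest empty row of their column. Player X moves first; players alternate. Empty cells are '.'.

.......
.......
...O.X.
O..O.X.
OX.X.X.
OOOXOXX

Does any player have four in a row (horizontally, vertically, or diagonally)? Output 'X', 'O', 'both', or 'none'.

X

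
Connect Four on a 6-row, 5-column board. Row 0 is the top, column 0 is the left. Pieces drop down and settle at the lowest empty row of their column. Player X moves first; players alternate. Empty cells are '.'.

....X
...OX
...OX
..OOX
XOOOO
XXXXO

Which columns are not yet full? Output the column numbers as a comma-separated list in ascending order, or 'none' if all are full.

col 0: top cell = '.' → open
col 1: top cell = '.' → open
col 2: top cell = '.' → open
col 3: top cell = '.' → open
col 4: top cell = 'X' → FULL

Answer: 0,1,2,3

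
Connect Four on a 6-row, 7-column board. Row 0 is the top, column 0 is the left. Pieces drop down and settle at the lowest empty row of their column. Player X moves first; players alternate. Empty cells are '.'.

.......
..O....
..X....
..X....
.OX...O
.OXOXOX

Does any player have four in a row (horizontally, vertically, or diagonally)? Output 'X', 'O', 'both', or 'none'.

X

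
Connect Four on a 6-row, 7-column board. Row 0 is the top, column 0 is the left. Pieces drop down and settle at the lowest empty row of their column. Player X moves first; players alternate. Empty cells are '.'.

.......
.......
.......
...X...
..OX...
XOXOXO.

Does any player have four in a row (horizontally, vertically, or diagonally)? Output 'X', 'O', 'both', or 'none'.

none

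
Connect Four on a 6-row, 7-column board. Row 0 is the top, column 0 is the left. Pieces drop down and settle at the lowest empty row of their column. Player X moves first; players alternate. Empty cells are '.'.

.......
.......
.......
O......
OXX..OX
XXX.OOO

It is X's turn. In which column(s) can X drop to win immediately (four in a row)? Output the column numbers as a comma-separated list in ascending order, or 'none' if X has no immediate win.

Answer: 3

Derivation:
col 0: drop X → no win
col 1: drop X → no win
col 2: drop X → no win
col 3: drop X → WIN!
col 4: drop X → no win
col 5: drop X → no win
col 6: drop X → no win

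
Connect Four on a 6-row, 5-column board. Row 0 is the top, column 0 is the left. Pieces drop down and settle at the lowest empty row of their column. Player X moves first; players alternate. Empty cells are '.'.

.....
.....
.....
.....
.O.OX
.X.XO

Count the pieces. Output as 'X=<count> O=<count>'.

X=3 O=3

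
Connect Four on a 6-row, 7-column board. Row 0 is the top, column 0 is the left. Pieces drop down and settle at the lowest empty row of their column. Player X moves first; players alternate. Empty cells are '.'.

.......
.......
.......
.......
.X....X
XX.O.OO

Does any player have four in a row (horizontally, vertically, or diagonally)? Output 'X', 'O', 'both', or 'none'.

none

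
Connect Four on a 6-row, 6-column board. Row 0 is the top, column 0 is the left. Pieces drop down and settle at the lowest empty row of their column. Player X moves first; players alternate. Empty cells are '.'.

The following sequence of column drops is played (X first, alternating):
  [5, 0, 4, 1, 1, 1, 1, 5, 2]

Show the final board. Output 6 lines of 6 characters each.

Answer: ......
......
.X....
.O....
.X...O
OOX.XX

Derivation:
Move 1: X drops in col 5, lands at row 5
Move 2: O drops in col 0, lands at row 5
Move 3: X drops in col 4, lands at row 5
Move 4: O drops in col 1, lands at row 5
Move 5: X drops in col 1, lands at row 4
Move 6: O drops in col 1, lands at row 3
Move 7: X drops in col 1, lands at row 2
Move 8: O drops in col 5, lands at row 4
Move 9: X drops in col 2, lands at row 5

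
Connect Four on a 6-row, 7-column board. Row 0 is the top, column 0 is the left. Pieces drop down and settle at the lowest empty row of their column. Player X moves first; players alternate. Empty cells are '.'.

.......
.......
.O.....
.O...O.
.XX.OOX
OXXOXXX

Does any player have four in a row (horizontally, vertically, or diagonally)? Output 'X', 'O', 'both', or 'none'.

none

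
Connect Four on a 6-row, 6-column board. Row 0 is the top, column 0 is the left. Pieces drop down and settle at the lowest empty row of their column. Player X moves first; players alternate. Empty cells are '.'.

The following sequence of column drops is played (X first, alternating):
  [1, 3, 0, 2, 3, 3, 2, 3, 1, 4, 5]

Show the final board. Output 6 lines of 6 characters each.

Answer: ......
......
...O..
...O..
.XXX..
XXOOOX

Derivation:
Move 1: X drops in col 1, lands at row 5
Move 2: O drops in col 3, lands at row 5
Move 3: X drops in col 0, lands at row 5
Move 4: O drops in col 2, lands at row 5
Move 5: X drops in col 3, lands at row 4
Move 6: O drops in col 3, lands at row 3
Move 7: X drops in col 2, lands at row 4
Move 8: O drops in col 3, lands at row 2
Move 9: X drops in col 1, lands at row 4
Move 10: O drops in col 4, lands at row 5
Move 11: X drops in col 5, lands at row 5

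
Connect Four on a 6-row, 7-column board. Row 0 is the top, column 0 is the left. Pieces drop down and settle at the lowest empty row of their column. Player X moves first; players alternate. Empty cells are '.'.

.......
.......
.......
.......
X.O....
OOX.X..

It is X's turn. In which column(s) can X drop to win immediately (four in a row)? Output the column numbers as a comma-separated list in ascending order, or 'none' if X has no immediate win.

col 0: drop X → no win
col 1: drop X → no win
col 2: drop X → no win
col 3: drop X → no win
col 4: drop X → no win
col 5: drop X → no win
col 6: drop X → no win

Answer: none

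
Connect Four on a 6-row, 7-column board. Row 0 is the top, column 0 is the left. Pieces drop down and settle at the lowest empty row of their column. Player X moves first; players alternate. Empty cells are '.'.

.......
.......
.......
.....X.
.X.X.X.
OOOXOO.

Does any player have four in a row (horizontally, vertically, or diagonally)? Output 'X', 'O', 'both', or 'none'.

none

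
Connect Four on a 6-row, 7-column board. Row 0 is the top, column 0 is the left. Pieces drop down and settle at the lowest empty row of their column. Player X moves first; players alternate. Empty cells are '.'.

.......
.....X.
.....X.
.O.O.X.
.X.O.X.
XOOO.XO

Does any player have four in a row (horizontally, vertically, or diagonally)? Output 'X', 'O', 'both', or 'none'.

X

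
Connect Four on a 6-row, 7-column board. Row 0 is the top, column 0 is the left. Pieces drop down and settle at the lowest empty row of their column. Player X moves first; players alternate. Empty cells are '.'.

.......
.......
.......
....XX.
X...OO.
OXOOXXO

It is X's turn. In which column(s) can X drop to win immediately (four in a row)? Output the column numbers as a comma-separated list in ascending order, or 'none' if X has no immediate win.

Answer: none

Derivation:
col 0: drop X → no win
col 1: drop X → no win
col 2: drop X → no win
col 3: drop X → no win
col 4: drop X → no win
col 5: drop X → no win
col 6: drop X → no win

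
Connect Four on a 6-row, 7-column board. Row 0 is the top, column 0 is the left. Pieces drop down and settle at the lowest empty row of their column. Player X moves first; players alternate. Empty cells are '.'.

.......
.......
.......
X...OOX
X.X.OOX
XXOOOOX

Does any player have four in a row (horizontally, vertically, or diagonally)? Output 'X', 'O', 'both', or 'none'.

O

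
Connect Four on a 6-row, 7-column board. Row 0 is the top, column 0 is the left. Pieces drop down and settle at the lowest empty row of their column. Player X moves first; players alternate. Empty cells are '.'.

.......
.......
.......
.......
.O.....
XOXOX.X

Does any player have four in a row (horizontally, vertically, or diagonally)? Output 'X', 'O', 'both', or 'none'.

none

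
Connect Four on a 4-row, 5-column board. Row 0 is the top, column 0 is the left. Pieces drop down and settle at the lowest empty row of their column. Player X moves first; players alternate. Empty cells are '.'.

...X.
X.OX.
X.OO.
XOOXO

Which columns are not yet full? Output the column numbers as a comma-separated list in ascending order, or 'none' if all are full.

col 0: top cell = '.' → open
col 1: top cell = '.' → open
col 2: top cell = '.' → open
col 3: top cell = 'X' → FULL
col 4: top cell = '.' → open

Answer: 0,1,2,4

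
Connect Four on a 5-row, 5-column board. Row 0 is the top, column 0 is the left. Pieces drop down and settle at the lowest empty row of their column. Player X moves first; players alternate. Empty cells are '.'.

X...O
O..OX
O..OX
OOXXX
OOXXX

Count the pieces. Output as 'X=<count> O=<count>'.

X=9 O=9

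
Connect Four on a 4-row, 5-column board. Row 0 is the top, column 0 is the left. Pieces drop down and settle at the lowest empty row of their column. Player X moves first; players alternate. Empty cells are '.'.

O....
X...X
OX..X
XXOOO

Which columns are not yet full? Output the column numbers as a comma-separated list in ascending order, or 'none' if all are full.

Answer: 1,2,3,4

Derivation:
col 0: top cell = 'O' → FULL
col 1: top cell = '.' → open
col 2: top cell = '.' → open
col 3: top cell = '.' → open
col 4: top cell = '.' → open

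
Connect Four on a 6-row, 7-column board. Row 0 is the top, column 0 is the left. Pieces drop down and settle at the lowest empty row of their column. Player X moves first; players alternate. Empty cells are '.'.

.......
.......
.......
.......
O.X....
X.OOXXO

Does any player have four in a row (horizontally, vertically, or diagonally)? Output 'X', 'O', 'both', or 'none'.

none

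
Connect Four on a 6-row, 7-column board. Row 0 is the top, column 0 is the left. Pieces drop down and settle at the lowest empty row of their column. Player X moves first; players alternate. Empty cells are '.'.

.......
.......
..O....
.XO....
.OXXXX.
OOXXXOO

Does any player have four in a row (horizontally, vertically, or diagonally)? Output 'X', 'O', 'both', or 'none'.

X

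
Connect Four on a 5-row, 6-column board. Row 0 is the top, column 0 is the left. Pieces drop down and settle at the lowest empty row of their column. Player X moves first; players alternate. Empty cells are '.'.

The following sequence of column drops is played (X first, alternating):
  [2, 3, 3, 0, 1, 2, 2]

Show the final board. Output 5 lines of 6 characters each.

Answer: ......
......
..X...
..OX..
OXXO..

Derivation:
Move 1: X drops in col 2, lands at row 4
Move 2: O drops in col 3, lands at row 4
Move 3: X drops in col 3, lands at row 3
Move 4: O drops in col 0, lands at row 4
Move 5: X drops in col 1, lands at row 4
Move 6: O drops in col 2, lands at row 3
Move 7: X drops in col 2, lands at row 2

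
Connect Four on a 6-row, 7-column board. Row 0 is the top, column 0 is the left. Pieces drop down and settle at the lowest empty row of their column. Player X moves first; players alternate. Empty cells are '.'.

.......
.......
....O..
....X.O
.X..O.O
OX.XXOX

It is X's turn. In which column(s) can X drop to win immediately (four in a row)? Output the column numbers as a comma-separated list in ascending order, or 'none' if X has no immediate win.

Answer: 2

Derivation:
col 0: drop X → no win
col 1: drop X → no win
col 2: drop X → WIN!
col 3: drop X → no win
col 4: drop X → no win
col 5: drop X → no win
col 6: drop X → no win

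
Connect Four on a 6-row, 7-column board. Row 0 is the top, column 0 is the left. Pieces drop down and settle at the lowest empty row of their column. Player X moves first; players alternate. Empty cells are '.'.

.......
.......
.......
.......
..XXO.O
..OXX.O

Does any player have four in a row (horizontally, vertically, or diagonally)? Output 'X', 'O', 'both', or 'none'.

none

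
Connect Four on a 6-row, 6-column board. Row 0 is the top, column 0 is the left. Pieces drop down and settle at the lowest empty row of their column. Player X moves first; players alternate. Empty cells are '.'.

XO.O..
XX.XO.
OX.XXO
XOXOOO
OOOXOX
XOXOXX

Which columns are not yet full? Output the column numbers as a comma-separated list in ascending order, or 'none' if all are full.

Answer: 2,4,5

Derivation:
col 0: top cell = 'X' → FULL
col 1: top cell = 'O' → FULL
col 2: top cell = '.' → open
col 3: top cell = 'O' → FULL
col 4: top cell = '.' → open
col 5: top cell = '.' → open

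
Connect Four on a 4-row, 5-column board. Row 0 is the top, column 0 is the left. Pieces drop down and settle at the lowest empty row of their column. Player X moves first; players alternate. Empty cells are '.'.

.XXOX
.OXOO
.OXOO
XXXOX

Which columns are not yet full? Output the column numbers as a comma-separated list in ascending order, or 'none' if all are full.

Answer: 0

Derivation:
col 0: top cell = '.' → open
col 1: top cell = 'X' → FULL
col 2: top cell = 'X' → FULL
col 3: top cell = 'O' → FULL
col 4: top cell = 'X' → FULL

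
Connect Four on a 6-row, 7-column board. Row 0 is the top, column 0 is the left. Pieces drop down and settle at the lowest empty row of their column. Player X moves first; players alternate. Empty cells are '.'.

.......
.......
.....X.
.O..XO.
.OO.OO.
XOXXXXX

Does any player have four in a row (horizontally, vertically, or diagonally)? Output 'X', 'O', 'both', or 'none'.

X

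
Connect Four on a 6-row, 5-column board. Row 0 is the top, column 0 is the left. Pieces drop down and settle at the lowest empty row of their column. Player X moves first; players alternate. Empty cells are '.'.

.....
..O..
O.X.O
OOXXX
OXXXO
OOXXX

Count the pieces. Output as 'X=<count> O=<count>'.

X=10 O=9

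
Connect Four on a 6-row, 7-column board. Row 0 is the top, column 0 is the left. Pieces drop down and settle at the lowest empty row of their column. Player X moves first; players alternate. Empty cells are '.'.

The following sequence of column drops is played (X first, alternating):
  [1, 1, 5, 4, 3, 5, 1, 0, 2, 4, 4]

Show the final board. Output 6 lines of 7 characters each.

Move 1: X drops in col 1, lands at row 5
Move 2: O drops in col 1, lands at row 4
Move 3: X drops in col 5, lands at row 5
Move 4: O drops in col 4, lands at row 5
Move 5: X drops in col 3, lands at row 5
Move 6: O drops in col 5, lands at row 4
Move 7: X drops in col 1, lands at row 3
Move 8: O drops in col 0, lands at row 5
Move 9: X drops in col 2, lands at row 5
Move 10: O drops in col 4, lands at row 4
Move 11: X drops in col 4, lands at row 3

Answer: .......
.......
.......
.X..X..
.O..OO.
OXXXOX.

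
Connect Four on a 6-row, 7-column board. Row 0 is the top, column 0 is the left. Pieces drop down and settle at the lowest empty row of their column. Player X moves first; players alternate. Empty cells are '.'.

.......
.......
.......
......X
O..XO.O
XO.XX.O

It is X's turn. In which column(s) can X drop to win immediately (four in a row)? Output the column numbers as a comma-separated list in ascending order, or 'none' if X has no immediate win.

Answer: none

Derivation:
col 0: drop X → no win
col 1: drop X → no win
col 2: drop X → no win
col 3: drop X → no win
col 4: drop X → no win
col 5: drop X → no win
col 6: drop X → no win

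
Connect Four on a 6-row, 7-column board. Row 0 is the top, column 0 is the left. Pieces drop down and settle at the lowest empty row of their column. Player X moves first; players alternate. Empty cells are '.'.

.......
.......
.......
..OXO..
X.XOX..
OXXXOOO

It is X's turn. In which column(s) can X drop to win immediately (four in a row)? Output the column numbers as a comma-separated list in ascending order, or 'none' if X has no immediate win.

Answer: 4

Derivation:
col 0: drop X → no win
col 1: drop X → no win
col 2: drop X → no win
col 3: drop X → no win
col 4: drop X → WIN!
col 5: drop X → no win
col 6: drop X → no win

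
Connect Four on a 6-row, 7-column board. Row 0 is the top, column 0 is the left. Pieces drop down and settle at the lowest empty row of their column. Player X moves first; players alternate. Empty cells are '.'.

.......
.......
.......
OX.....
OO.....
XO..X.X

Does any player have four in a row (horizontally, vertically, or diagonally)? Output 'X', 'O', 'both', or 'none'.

none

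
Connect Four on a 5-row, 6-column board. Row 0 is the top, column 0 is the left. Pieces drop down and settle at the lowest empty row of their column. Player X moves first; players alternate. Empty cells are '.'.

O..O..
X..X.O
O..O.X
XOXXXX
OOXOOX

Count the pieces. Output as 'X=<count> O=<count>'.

X=10 O=10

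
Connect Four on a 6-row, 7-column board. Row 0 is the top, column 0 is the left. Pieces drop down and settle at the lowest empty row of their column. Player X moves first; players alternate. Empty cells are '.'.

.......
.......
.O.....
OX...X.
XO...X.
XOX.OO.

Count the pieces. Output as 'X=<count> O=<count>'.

X=6 O=6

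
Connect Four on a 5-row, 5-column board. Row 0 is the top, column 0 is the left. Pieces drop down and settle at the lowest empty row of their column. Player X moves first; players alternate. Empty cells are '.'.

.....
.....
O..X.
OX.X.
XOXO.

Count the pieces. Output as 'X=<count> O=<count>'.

X=5 O=4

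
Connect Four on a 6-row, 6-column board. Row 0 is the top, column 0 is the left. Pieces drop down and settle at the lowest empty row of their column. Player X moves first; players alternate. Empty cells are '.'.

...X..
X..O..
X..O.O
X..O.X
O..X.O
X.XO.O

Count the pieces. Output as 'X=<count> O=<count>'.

X=8 O=8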